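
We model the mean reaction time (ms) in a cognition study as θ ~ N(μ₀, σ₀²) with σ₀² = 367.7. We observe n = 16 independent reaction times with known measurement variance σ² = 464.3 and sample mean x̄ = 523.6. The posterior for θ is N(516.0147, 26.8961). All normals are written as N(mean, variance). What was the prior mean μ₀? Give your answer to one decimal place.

μ₀ = 419.9

With known observation variance, the Normal–Normal posterior has precision τ_n = τ₀ + n/σ² and mean μ_n = (τ₀μ₀ + (n/σ²)x̄)/τ_n.
Here τ₀ = 1/367.7 = 0.002720 and τ_data = 16/464.3 = 0.034460, so τ_n = 0.037180.
Rearranging for μ₀: μ₀ = (μ_n·τ_n − τ_data·x̄)/τ₀ = (516.0147·0.037180 − 0.034460·523.6) / 0.002720 = 1.142171/0.002720 ≈ 419.9.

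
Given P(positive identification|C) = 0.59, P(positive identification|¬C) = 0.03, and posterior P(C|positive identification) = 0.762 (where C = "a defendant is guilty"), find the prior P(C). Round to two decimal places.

Bayes' rule in odds form gives O(C|E) = O(C)·[P(E|C)/P(E|¬C)], hence O(C) = O(C|E)/LR.
Posterior odds = 0.762/(1−0.762) = 3.2017. LR = 0.59/0.03 = 19.6667.
Prior odds = 3.2017/19.6667 = 0.1628, so P(C) = 0.1628/(1+0.1628) ≈ 0.14.

P(C) = 0.14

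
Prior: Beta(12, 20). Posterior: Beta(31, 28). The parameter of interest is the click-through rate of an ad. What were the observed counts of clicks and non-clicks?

Under Beta–binomial conjugacy the posterior parameters are (α+s, β+f).
So s = 31 − 12 = 19 and f = 28 − 20 = 8.

19 clicks and 8 non-clicks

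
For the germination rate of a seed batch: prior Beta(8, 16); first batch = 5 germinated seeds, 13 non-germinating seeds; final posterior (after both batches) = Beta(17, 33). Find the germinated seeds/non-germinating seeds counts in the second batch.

4 germinated seeds and 4 non-germinating seeds

Because Beta–binomial updating is additive in the counts, the combined data contributed (α_post−α_prior, β_post−β_prior) successes and failures.
Total across both batches: 17−8=9 germinated seeds, 33−16=17 non-germinating seeds.
Subtract the first batch: 9−5=4 germinated seeds and 17−13=4 non-germinating seeds.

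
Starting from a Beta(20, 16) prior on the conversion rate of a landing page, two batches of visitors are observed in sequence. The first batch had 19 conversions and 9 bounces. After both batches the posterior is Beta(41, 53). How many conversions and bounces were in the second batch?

Sequential conjugate updates are equivalent to a single update on the pooled data, so total successes = posterior α − prior α and total failures = posterior β − prior β.
Total across both batches: 41−20=21 conversions, 53−16=37 bounces.
Subtract the first batch: 21−19=2 conversions and 37−9=28 bounces.

2 conversions and 28 bounces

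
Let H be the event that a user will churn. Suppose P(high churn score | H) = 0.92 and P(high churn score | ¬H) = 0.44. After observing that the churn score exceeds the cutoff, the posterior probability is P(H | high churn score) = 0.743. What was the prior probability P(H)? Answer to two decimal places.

Bayes' rule in odds form gives O(H|E) = O(H)·[P(E|H)/P(E|¬H)], hence O(H) = O(H|E)/LR.
Posterior odds = 0.743/(1−0.743) = 2.8911. LR = 0.92/0.44 = 2.0909.
Prior odds = 2.8911/2.0909 = 1.3827, so P(H) = 1.3827/(1+1.3827) ≈ 0.58.

P(H) = 0.58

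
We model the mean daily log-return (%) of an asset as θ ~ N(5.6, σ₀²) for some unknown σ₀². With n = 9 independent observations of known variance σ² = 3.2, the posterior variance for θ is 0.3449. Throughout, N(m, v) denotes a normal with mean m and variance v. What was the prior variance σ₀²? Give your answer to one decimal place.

Posterior precision equals prior precision plus data precision: 1/σ_n² = 1/σ₀² + n/σ².
So 1/σ₀² = 1/0.3449 − 9/3.2 = 2.899391 − 2.812500 = 0.086891.
Hence σ₀² = 1/0.086891 ≈ 11.5.

σ₀² = 11.5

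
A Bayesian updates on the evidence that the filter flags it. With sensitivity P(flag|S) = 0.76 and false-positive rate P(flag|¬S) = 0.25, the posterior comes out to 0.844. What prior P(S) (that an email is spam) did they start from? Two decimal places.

In odds form, posterior odds = prior odds × likelihood ratio, so prior odds = posterior odds ÷ LR.
Posterior odds = 0.844/(1−0.844) = 5.4103. LR = 0.76/0.25 = 3.0400.
Prior odds = 5.4103/3.0400 = 1.7797, so P(S) = 1.7797/(1+1.7797) ≈ 0.64.

P(S) = 0.64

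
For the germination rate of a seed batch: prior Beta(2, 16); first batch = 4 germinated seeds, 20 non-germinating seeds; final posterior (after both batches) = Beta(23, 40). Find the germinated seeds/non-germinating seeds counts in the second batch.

Sequential conjugate updates are equivalent to a single update on the pooled data, so total successes = posterior α − prior α and total failures = posterior β − prior β.
Total across both batches: 23−2=21 germinated seeds, 40−16=24 non-germinating seeds.
Subtract the first batch: 21−4=17 germinated seeds and 24−20=4 non-germinating seeds.

17 germinated seeds and 4 non-germinating seeds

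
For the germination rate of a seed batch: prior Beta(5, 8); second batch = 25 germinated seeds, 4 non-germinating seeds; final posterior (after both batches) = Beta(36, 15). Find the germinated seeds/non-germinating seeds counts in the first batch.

Because Beta–binomial updating is additive in the counts, the combined data contributed (α_post−α_prior, β_post−β_prior) successes and failures.
Total across both batches: 36−5=31 germinated seeds, 15−8=7 non-germinating seeds.
Subtract the second batch: 31−25=6 germinated seeds and 7−4=3 non-germinating seeds.

6 germinated seeds and 3 non-germinating seeds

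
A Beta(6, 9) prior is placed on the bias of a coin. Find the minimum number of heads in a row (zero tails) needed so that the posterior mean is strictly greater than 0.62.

After k heads and 0 tails the posterior is Beta(6+k, 9), with mean (6+k)/(6+9+k).
Set (6+k)/(15+k) > 0.62 and solve: k > (0.62·15 − 6)/(1 − 0.62) = 8.684.
The smallest integer exceeding 8.684 is 9.

k = 9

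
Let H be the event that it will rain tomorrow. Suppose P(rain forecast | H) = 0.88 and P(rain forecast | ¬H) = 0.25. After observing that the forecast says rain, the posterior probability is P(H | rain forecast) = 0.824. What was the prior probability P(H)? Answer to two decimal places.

P(H) = 0.57

In odds form, posterior odds = prior odds × likelihood ratio, so prior odds = posterior odds ÷ LR.
Posterior odds = 0.824/(1−0.824) = 4.6818. LR = 0.88/0.25 = 3.5200.
Prior odds = 4.6818/3.5200 = 1.3301, so P(H) = 1.3301/(1+1.3301) ≈ 0.57.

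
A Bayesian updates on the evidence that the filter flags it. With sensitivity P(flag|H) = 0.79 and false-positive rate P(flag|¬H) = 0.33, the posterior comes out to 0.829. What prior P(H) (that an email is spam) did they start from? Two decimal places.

Bayes' rule in odds form gives O(H|E) = O(H)·[P(E|H)/P(E|¬H)], hence O(H) = O(H|E)/LR.
Posterior odds = 0.829/(1−0.829) = 4.8480. LR = 0.79/0.33 = 2.3939.
Prior odds = 4.8480/2.3939 = 2.0251, so P(H) = 2.0251/(1+2.0251) ≈ 0.67.

P(H) = 0.67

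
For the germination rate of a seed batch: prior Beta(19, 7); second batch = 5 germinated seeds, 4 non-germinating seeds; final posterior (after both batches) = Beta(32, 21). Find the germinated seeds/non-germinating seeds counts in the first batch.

Because Beta–binomial updating is additive in the counts, the combined data contributed (α_post−α_prior, β_post−β_prior) successes and failures.
Total across both batches: 32−19=13 germinated seeds, 21−7=14 non-germinating seeds.
Subtract the second batch: 13−5=8 germinated seeds and 14−4=10 non-germinating seeds.

8 germinated seeds and 10 non-germinating seeds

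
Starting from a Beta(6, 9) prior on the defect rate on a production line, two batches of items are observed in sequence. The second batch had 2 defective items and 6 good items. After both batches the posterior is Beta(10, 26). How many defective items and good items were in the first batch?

Sequential conjugate updates are equivalent to a single update on the pooled data, so total successes = posterior α − prior α and total failures = posterior β − prior β.
Total across both batches: 10−6=4 defective items, 26−9=17 good items.
Subtract the second batch: 4−2=2 defective items and 17−6=11 good items.

2 defective items and 11 good items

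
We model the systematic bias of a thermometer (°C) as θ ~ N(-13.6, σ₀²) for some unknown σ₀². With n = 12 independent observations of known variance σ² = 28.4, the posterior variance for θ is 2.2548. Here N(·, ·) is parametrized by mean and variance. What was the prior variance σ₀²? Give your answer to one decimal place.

For the Normal–Normal model with known σ², precisions add: τ_n = τ₀ + n/σ².
So 1/σ₀² = 1/2.2548 − 12/28.4 = 0.443498 − 0.422535 = 0.020963.
Hence σ₀² = 1/0.020963 ≈ 47.7.

σ₀² = 47.7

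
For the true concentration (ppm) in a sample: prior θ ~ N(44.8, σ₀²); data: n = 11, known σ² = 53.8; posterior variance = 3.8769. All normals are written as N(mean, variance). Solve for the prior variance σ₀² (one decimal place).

σ₀² = 18.7

For the Normal–Normal model with known σ², precisions add: τ_n = τ₀ + n/σ².
So 1/σ₀² = 1/3.8769 − 11/53.8 = 0.257938 − 0.204461 = 0.053477.
Hence σ₀² = 1/0.053477 ≈ 18.7.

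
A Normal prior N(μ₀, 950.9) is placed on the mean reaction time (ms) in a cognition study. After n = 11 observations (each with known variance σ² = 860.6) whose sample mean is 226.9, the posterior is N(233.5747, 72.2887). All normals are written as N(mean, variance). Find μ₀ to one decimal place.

μ₀ = 314.7

With known observation variance, the Normal–Normal posterior has precision τ_n = τ₀ + n/σ² and mean μ_n = (τ₀μ₀ + (n/σ²)x̄)/τ_n.
Here τ₀ = 1/950.9 = 0.001052 and τ_data = 11/860.6 = 0.012782, so τ_n = 0.013834.
Rearranging for μ₀: μ₀ = (μ_n·τ_n − τ_data·x̄)/τ₀ = (233.5747·0.013834 − 0.012782·226.9) / 0.001052 = 0.331037/0.001052 ≈ 314.7.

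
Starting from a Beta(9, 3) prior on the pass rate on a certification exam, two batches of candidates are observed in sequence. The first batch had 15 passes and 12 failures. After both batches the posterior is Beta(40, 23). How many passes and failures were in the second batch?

Sequential conjugate updates are equivalent to a single update on the pooled data, so total successes = posterior α − prior α and total failures = posterior β − prior β.
Total across both batches: 40−9=31 passes, 23−3=20 failures.
Subtract the first batch: 31−15=16 passes and 20−12=8 failures.

16 passes and 8 failures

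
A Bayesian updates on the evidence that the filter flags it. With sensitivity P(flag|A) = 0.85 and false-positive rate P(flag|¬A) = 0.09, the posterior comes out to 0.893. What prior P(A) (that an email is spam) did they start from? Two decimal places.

In odds form, posterior odds = prior odds × likelihood ratio, so prior odds = posterior odds ÷ LR.
Posterior odds = 0.893/(1−0.893) = 8.3458. LR = 0.85/0.09 = 9.4444.
Prior odds = 8.3458/9.4444 = 0.8837, so P(A) = 0.8837/(1+0.8837) ≈ 0.47.

P(A) = 0.47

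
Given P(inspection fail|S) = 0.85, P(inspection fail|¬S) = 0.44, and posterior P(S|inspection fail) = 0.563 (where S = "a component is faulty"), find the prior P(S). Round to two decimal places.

P(S) = 0.40

In odds form, posterior odds = prior odds × likelihood ratio, so prior odds = posterior odds ÷ LR.
Posterior odds = 0.563/(1−0.563) = 1.2883. LR = 0.85/0.44 = 1.9318.
Prior odds = 1.2883/1.9318 = 0.6669, so P(S) = 0.6669/(1+0.6669) ≈ 0.40.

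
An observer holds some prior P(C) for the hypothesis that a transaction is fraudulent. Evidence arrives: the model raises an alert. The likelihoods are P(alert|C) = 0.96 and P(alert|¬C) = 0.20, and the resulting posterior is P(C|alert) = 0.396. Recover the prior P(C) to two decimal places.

P(C) = 0.12

Bayes' rule in odds form gives O(C|E) = O(C)·[P(E|C)/P(E|¬C)], hence O(C) = O(C|E)/LR.
Posterior odds = 0.396/(1−0.396) = 0.6556. LR = 0.96/0.20 = 4.8000.
Prior odds = 0.6556/4.8000 = 0.1366, so P(C) = 0.1366/(1+0.1366) ≈ 0.12.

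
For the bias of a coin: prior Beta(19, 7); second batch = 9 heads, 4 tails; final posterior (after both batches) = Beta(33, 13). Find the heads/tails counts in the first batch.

5 heads and 2 tails

Because Beta–binomial updating is additive in the counts, the combined data contributed (α_post−α_prior, β_post−β_prior) successes and failures.
Total across both batches: 33−19=14 heads, 13−7=6 tails.
Subtract the second batch: 14−9=5 heads and 6−4=2 tails.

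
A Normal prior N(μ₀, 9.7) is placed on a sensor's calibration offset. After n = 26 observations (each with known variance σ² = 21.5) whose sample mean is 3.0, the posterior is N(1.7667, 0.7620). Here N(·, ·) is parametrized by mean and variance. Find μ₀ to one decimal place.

μ₀ = -12.7

The posterior mean is a precision-weighted average: μ_n = (τ₀μ₀ + τ_data·x̄)/(τ₀+τ_data), with τ₀=1/σ₀² and τ_data=n/σ².
Here τ₀ = 1/9.7 = 0.103093 and τ_data = 26/21.5 = 1.209302, so τ_n = 1.312395.
Rearranging for μ₀: μ₀ = (μ_n·τ_n − τ_data·x̄)/τ₀ = (1.7667·1.312395 − 1.209302·3.0) / 0.103093 = -1.309298/0.103093 ≈ -12.7.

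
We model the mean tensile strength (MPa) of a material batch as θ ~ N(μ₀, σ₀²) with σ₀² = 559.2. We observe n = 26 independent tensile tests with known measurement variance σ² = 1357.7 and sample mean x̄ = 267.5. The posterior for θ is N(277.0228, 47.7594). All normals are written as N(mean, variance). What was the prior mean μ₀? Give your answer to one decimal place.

μ₀ = 379.0

The posterior mean is a precision-weighted average: μ_n = (τ₀μ₀ + τ_data·x̄)/(τ₀+τ_data), with τ₀=1/σ₀² and τ_data=n/σ².
Here τ₀ = 1/559.2 = 0.001788 and τ_data = 26/1357.7 = 0.019150, so τ_n = 0.020938.
Rearranging for μ₀: μ₀ = (μ_n·τ_n − τ_data·x̄)/τ₀ = (277.0228·0.020938 − 0.019150·267.5) / 0.001788 = 0.677678/0.001788 ≈ 379.0.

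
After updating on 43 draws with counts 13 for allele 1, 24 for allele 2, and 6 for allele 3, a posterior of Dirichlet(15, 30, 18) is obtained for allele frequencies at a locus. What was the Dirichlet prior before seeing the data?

For a Dirichlet(α) prior with multinomial counts c, the posterior is Dirichlet(α + c) componentwise.
Subtract each count from the matching posterior parameter: 15−13=2, 30−24=6, 18−6=12.

Dirichlet(2, 6, 12)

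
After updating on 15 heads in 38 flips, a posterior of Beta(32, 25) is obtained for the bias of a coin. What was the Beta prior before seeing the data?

Beta(17, 2)

Under Beta–binomial conjugacy the posterior parameters are (a+s, b+f).
Subtract the data counts: 32−15=17, 25−23=2.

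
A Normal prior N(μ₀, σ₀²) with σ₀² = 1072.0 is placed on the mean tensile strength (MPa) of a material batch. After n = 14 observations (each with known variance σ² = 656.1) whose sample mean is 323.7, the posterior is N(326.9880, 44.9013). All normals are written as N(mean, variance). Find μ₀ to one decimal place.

μ₀ = 402.2

The posterior mean is a precision-weighted average: μ_n = (τ₀μ₀ + τ_data·x̄)/(τ₀+τ_data), with τ₀=1/σ₀² and τ_data=n/σ².
Here τ₀ = 1/1072.0 = 0.000933 and τ_data = 14/656.1 = 0.021338, so τ_n = 0.022271.
Rearranging for μ₀: μ₀ = (μ_n·τ_n − τ_data·x̄)/τ₀ = (326.9880·0.022271 − 0.021338·323.7) / 0.000933 = 0.375239/0.000933 ≈ 402.2.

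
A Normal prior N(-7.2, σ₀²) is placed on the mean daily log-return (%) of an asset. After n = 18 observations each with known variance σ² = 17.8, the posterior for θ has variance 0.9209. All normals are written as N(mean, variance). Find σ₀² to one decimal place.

For the Normal–Normal model with known σ², precisions add: τ_n = τ₀ + n/σ².
So 1/σ₀² = 1/0.9209 − 18/17.8 = 1.085894 − 1.011236 = 0.074658.
Hence σ₀² = 1/0.074658 ≈ 13.4.

σ₀² = 13.4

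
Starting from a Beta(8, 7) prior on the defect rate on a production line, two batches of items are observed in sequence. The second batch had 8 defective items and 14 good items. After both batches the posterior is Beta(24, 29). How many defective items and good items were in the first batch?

Because Beta–binomial updating is additive in the counts, the combined data contributed (α_post−α_prior, β_post−β_prior) successes and failures.
Total across both batches: 24−8=16 defective items, 29−7=22 good items.
Subtract the second batch: 16−8=8 defective items and 22−14=8 good items.

8 defective items and 8 good items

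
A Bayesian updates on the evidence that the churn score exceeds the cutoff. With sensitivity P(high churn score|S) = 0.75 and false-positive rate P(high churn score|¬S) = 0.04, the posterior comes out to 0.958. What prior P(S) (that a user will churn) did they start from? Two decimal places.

In odds form, posterior odds = prior odds × likelihood ratio, so prior odds = posterior odds ÷ LR.
Posterior odds = 0.958/(1−0.958) = 22.8095. LR = 0.75/0.04 = 18.7500.
Prior odds = 22.8095/18.7500 = 1.2165, so P(S) = 1.2165/(1+1.2165) ≈ 0.55.

P(S) = 0.55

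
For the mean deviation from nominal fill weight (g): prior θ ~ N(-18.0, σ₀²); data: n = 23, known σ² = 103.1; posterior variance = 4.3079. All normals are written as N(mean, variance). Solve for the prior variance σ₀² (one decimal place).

For the Normal–Normal model with known σ², precisions add: τ_n = τ₀ + n/σ².
So 1/σ₀² = 1/4.3079 − 23/103.1 = 0.232132 − 0.223084 = 0.009048.
Hence σ₀² = 1/0.009048 ≈ 110.5.

σ₀² = 110.5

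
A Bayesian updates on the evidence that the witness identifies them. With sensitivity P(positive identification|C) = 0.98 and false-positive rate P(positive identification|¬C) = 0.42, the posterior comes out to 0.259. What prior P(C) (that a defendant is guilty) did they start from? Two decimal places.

In odds form, posterior odds = prior odds × likelihood ratio, so prior odds = posterior odds ÷ LR.
Posterior odds = 0.259/(1−0.259) = 0.3495. LR = 0.98/0.42 = 2.3333.
Prior odds = 0.3495/2.3333 = 0.1498, so P(C) = 0.1498/(1+0.1498) ≈ 0.13.

P(C) = 0.13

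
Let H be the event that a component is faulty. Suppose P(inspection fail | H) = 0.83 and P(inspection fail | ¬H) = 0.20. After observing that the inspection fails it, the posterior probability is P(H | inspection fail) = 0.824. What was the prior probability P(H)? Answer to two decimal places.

P(H) = 0.53

Bayes' rule in odds form gives O(H|E) = O(H)·[P(E|H)/P(E|¬H)], hence O(H) = O(H|E)/LR.
Posterior odds = 0.824/(1−0.824) = 4.6818. LR = 0.83/0.20 = 4.1500.
Prior odds = 4.6818/4.1500 = 1.1281, so P(H) = 1.1281/(1+1.1281) ≈ 0.53.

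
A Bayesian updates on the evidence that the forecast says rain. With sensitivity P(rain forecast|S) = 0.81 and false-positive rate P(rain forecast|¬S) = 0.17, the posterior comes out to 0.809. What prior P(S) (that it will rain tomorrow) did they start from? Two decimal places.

P(S) = 0.47

In odds form, posterior odds = prior odds × likelihood ratio, so prior odds = posterior odds ÷ LR.
Posterior odds = 0.809/(1−0.809) = 4.2356. LR = 0.81/0.17 = 4.7647.
Prior odds = 4.2356/4.7647 = 0.8890, so P(S) = 0.8890/(1+0.8890) ≈ 0.47.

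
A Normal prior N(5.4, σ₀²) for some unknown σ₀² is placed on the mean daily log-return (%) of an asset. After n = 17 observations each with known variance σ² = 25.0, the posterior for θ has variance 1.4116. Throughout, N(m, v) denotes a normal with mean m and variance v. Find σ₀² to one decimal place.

σ₀² = 35.2

For the Normal–Normal model with known σ², precisions add: τ_n = τ₀ + n/σ².
So 1/σ₀² = 1/1.4116 − 17/25.0 = 0.708416 − 0.680000 = 0.028416.
Hence σ₀² = 1/0.028416 ≈ 35.2.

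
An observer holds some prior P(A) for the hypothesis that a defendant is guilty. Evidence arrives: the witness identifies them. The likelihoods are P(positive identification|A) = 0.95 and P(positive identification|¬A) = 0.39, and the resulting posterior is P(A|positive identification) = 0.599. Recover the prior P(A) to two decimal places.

Bayes' rule in odds form gives O(A|E) = O(A)·[P(E|A)/P(E|¬A)], hence O(A) = O(A|E)/LR.
Posterior odds = 0.599/(1−0.599) = 1.4938. LR = 0.95/0.39 = 2.4359.
Prior odds = 1.4938/2.4359 = 0.6132, so P(A) = 0.6132/(1+0.6132) ≈ 0.38.

P(A) = 0.38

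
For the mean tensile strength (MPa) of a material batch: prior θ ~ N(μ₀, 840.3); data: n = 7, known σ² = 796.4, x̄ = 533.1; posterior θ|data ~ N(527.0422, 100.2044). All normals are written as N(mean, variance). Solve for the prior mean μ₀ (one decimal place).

μ₀ = 482.3

The posterior mean is a precision-weighted average: μ_n = (τ₀μ₀ + τ_data·x̄)/(τ₀+τ_data), with τ₀=1/σ₀² and τ_data=n/σ².
Here τ₀ = 1/840.3 = 0.001190 and τ_data = 7/796.4 = 0.008790, so τ_n = 0.009980.
Rearranging for μ₀: μ₀ = (μ_n·τ_n − τ_data·x̄)/τ₀ = (527.0422·0.009980 − 0.008790·533.1) / 0.001190 = 0.573932/0.001190 ≈ 482.3.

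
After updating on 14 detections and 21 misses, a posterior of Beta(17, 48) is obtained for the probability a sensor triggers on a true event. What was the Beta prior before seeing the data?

Under Beta–binomial conjugacy the posterior parameters are (α+s, β+f).
So α = 17 − 14 = 3 and β = 48 − 21 = 27.

Beta(3, 27)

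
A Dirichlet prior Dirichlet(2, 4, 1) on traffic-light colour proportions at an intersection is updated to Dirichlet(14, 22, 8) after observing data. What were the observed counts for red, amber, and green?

For a Dirichlet(α) prior with multinomial counts c, the posterior is Dirichlet(α + c) componentwise.
Counts are posterior − prior componentwise: 14−2=12, 22−4=18, 8−1=7.

counts (12, 18, 7)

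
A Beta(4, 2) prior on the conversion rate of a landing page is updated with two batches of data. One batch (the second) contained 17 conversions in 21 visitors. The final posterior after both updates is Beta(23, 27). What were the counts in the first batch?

2 conversions and 21 bounces

Sequential conjugate updates are equivalent to a single update on the pooled data, so total successes = posterior α − prior α and total failures = posterior β − prior β.
Total across both batches: 23−4=19 conversions, 27−2=25 bounces.
Subtract the second batch: 19−17=2 conversions and 25−4=21 bounces.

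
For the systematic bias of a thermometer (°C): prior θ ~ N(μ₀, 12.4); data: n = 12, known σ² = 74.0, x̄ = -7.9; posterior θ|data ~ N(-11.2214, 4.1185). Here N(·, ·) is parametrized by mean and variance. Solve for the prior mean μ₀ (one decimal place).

μ₀ = -17.9

With known observation variance, the Normal–Normal posterior has precision τ_n = τ₀ + n/σ² and mean μ_n = (τ₀μ₀ + (n/σ²)x̄)/τ_n.
Here τ₀ = 1/12.4 = 0.080645 and τ_data = 12/74.0 = 0.162162, so τ_n = 0.242807.
Rearranging for μ₀: μ₀ = (μ_n·τ_n − τ_data·x̄)/τ₀ = (-11.2214·0.242807 − 0.162162·-7.9) / 0.080645 = -1.443555/0.080645 ≈ -17.9.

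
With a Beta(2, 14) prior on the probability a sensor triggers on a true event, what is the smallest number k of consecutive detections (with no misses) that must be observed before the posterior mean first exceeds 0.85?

After k detections and 0 misses the posterior is Beta(2+k, 14), with mean (2+k)/(2+14+k).
Set (2+k)/(16+k) > 0.85 and solve: k > (0.85·16 − 2)/(1 − 0.85) = 77.333.
The smallest integer exceeding 77.333 is 78.

k = 78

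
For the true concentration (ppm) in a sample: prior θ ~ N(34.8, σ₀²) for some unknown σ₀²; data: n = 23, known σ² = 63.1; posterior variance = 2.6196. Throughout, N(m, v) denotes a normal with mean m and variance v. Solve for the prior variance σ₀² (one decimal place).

σ₀² = 58.0

Posterior precision equals prior precision plus data precision: 1/σ_n² = 1/σ₀² + n/σ².
So 1/σ₀² = 1/2.6196 − 23/63.1 = 0.381738 − 0.364501 = 0.017237.
Hence σ₀² = 1/0.017237 ≈ 58.0.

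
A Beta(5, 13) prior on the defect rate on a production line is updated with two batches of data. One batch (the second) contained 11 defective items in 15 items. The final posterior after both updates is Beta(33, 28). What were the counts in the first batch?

17 defective items and 11 good items

Because Beta–binomial updating is additive in the counts, the combined data contributed (α_post−α_prior, β_post−β_prior) successes and failures.
Total across both batches: 33−5=28 defective items, 28−13=15 good items.
Subtract the second batch: 28−11=17 defective items and 15−4=11 good items.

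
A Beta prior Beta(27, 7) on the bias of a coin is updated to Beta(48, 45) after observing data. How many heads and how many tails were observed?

21 heads and 38 tails

A Beta(α, β) prior with s successes and f failures in binomial data gives a Beta(α+s, β+f) posterior.
Match parameters: s=48−27=21, f=45−7=38.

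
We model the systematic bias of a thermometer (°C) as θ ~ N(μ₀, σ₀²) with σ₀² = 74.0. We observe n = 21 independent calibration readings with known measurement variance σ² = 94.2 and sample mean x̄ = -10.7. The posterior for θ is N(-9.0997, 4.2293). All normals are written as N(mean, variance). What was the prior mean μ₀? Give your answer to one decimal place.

With known observation variance, the Normal–Normal posterior has precision τ_n = τ₀ + n/σ² and mean μ_n = (τ₀μ₀ + (n/σ²)x̄)/τ_n.
Here τ₀ = 1/74.0 = 0.013514 and τ_data = 21/94.2 = 0.222930, so τ_n = 0.236444.
Rearranging for μ₀: μ₀ = (μ_n·τ_n − τ_data·x̄)/τ₀ = (-9.0997·0.236444 − 0.222930·-10.7) / 0.013514 = 0.233782/0.013514 ≈ 17.3.

μ₀ = 17.3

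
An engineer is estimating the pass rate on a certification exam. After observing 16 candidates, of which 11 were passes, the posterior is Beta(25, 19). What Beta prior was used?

Beta(14, 14)

Under Beta–binomial conjugacy the posterior parameters are (α+s, β+f).
So α = 25 − 11 = 14 and β = 19 − 5 = 14.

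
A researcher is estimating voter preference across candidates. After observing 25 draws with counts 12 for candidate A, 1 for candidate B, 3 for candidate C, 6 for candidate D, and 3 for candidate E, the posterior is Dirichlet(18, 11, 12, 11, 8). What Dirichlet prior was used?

For a Dirichlet(α) prior with multinomial counts c, the posterior is Dirichlet(α + c) componentwise.
Subtract each count from the matching posterior parameter: 18−12=6, 11−1=10, 12−3=9, 11−6=5, 8−3=5.

Dirichlet(6, 10, 9, 5, 5)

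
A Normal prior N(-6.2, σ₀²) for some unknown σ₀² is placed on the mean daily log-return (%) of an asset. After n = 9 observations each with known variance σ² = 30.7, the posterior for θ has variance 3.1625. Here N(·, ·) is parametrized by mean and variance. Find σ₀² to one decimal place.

σ₀² = 43.4

For the Normal–Normal model with known σ², precisions add: τ_n = τ₀ + n/σ².
So 1/σ₀² = 1/3.1625 − 9/30.7 = 0.316206 − 0.293160 = 0.023046.
Hence σ₀² = 1/0.023046 ≈ 43.4.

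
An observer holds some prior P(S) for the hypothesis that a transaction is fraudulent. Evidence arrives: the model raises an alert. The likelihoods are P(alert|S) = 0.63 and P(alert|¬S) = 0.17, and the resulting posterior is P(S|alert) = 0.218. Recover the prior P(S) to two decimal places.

In odds form, posterior odds = prior odds × likelihood ratio, so prior odds = posterior odds ÷ LR.
Posterior odds = 0.218/(1−0.218) = 0.2788. LR = 0.63/0.17 = 3.7059.
Prior odds = 0.2788/3.7059 = 0.0752, so P(S) = 0.0752/(1+0.0752) ≈ 0.07.

P(S) = 0.07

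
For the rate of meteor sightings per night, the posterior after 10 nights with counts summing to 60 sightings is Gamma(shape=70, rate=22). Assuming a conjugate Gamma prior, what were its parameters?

Gamma(shape=10, rate=12)

A Gamma(α, β) prior (rate parametrization) on a Poisson rate with n observations summing to S gives posterior Gamma(α+S, β+n).
So α = 70 − 60 = 10 and β = 22 − 10 = 12.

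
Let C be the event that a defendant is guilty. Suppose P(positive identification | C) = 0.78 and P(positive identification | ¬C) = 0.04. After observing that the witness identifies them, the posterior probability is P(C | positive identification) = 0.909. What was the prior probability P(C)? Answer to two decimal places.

P(C) = 0.34

In odds form, posterior odds = prior odds × likelihood ratio, so prior odds = posterior odds ÷ LR.
Posterior odds = 0.909/(1−0.909) = 9.9890. LR = 0.78/0.04 = 19.5000.
Prior odds = 9.9890/19.5000 = 0.5123, so P(C) = 0.5123/(1+0.5123) ≈ 0.34.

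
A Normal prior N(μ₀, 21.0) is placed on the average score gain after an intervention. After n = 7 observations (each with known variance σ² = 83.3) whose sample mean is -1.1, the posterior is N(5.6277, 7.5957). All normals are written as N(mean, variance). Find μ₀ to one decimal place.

μ₀ = 17.5

With known observation variance, the Normal–Normal posterior has precision τ_n = τ₀ + n/σ² and mean μ_n = (τ₀μ₀ + (n/σ²)x̄)/τ_n.
Here τ₀ = 1/21.0 = 0.047619 and τ_data = 7/83.3 = 0.084034, so τ_n = 0.131653.
Rearranging for μ₀: μ₀ = (μ_n·τ_n − τ_data·x̄)/τ₀ = (5.6277·0.131653 − 0.084034·-1.1) / 0.047619 = 0.833341/0.047619 ≈ 17.5.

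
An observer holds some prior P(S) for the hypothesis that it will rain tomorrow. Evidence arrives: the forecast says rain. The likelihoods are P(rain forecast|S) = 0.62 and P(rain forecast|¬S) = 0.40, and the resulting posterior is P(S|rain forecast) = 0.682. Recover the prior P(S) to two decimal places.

P(S) = 0.58

Bayes' rule in odds form gives O(S|E) = O(S)·[P(E|S)/P(E|¬S)], hence O(S) = O(S|E)/LR.
Posterior odds = 0.682/(1−0.682) = 2.1447. LR = 0.62/0.40 = 1.5500.
Prior odds = 2.1447/1.5500 = 1.3837, so P(S) = 1.3837/(1+1.3837) ≈ 0.58.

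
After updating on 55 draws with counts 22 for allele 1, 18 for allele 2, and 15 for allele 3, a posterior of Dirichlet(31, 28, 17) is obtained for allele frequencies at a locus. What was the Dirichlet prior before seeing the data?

Dirichlet(9, 10, 2)

For a Dirichlet(α) prior with multinomial counts c, the posterior is Dirichlet(α + c) componentwise.
Subtract each count from the matching posterior parameter: 31−22=9, 28−18=10, 17−15=2.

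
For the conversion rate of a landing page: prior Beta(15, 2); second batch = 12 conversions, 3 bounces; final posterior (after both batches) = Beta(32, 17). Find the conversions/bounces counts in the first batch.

5 conversions and 12 bounces

Because Beta–binomial updating is additive in the counts, the combined data contributed (α_post−α_prior, β_post−β_prior) successes and failures.
Total across both batches: 32−15=17 conversions, 17−2=15 bounces.
Subtract the second batch: 17−12=5 conversions and 15−3=12 bounces.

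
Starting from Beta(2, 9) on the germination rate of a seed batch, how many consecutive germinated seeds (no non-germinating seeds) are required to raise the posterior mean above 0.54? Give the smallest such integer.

k = 9

After k germinated seeds and 0 non-germinating seeds the posterior is Beta(2+k, 9), with mean (2+k)/(2+9+k).
Set (2+k)/(11+k) > 0.54 and solve: k > (0.54·11 − 2)/(1 − 0.54) = 8.565.
The smallest integer exceeding 8.565 is 9, and checking k=9: (11)/(20) = 0.5500 > 0.54.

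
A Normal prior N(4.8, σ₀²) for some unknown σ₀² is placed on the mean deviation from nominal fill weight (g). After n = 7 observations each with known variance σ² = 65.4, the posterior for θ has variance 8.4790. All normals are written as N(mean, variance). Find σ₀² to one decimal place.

For the Normal–Normal model with known σ², precisions add: τ_n = τ₀ + n/σ².
So 1/σ₀² = 1/8.4790 − 7/65.4 = 0.117938 − 0.107034 = 0.010904.
Hence σ₀² = 1/0.010904 ≈ 91.7.

σ₀² = 91.7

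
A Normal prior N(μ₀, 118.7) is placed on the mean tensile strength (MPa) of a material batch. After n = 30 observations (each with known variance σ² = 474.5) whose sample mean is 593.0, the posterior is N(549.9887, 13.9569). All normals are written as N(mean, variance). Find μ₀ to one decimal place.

μ₀ = 227.2

The posterior mean is a precision-weighted average: μ_n = (τ₀μ₀ + τ_data·x̄)/(τ₀+τ_data), with τ₀=1/σ₀² and τ_data=n/σ².
Here τ₀ = 1/118.7 = 0.008425 and τ_data = 30/474.5 = 0.063224, so τ_n = 0.071649.
Rearranging for μ₀: μ₀ = (μ_n·τ_n − τ_data·x̄)/τ₀ = (549.9887·0.071649 − 0.063224·593.0) / 0.008425 = 1.914308/0.008425 ≈ 227.2.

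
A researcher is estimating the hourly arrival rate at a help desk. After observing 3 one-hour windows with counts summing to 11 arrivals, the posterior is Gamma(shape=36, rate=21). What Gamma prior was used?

Gamma(shape=25, rate=18)

Gamma–Poisson conjugacy: posterior shape = α + Σxᵢ, posterior rate = β + n.
So α = 36 − 11 = 25 and β = 21 − 3 = 18.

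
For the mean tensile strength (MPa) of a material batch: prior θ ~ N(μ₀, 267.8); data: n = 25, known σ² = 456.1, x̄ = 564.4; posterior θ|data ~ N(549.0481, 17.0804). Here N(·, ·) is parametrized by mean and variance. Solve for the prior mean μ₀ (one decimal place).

μ₀ = 323.7

The posterior mean is a precision-weighted average: μ_n = (τ₀μ₀ + τ_data·x̄)/(τ₀+τ_data), with τ₀=1/σ₀² and τ_data=n/σ².
Here τ₀ = 1/267.8 = 0.003734 and τ_data = 25/456.1 = 0.054813, so τ_n = 0.058547.
Rearranging for μ₀: μ₀ = (μ_n·τ_n − τ_data·x̄)/τ₀ = (549.0481·0.058547 − 0.054813·564.4) / 0.003734 = 1.208662/0.003734 ≈ 323.7.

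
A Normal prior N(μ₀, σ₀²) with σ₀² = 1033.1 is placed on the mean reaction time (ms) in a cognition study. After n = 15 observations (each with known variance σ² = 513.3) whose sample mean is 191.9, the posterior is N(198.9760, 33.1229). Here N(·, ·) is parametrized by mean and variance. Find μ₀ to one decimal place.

The posterior mean is a precision-weighted average: μ_n = (τ₀μ₀ + τ_data·x̄)/(τ₀+τ_data), with τ₀=1/σ₀² and τ_data=n/σ².
Here τ₀ = 1/1033.1 = 0.000968 and τ_data = 15/513.3 = 0.029223, so τ_n = 0.030191.
Rearranging for μ₀: μ₀ = (μ_n·τ_n − τ_data·x̄)/τ₀ = (198.9760·0.030191 − 0.029223·191.9) / 0.000968 = 0.399391/0.000968 ≈ 412.6.

μ₀ = 412.6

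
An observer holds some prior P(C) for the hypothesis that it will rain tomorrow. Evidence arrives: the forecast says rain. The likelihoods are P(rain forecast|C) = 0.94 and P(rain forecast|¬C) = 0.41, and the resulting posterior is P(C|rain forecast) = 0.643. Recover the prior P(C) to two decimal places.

Bayes' rule in odds form gives O(C|E) = O(C)·[P(E|C)/P(E|¬C)], hence O(C) = O(C|E)/LR.
Posterior odds = 0.643/(1−0.643) = 1.8011. LR = 0.94/0.41 = 2.2927.
Prior odds = 1.8011/2.2927 = 0.7856, so P(C) = 0.7856/(1+0.7856) ≈ 0.44.

P(C) = 0.44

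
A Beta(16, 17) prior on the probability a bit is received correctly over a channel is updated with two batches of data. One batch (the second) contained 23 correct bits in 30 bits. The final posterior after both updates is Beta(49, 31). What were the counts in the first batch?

Because Beta–binomial updating is additive in the counts, the combined data contributed (α_post−α_prior, β_post−β_prior) successes and failures.
Total across both batches: 49−16=33 correct bits, 31−17=14 errors.
Subtract the second batch: 33−23=10 correct bits and 14−7=7 errors.

10 correct bits and 7 errors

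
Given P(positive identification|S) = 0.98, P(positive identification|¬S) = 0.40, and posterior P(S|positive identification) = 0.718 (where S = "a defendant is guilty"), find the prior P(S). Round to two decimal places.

P(S) = 0.51

Bayes' rule in odds form gives O(S|E) = O(S)·[P(E|S)/P(E|¬S)], hence O(S) = O(S|E)/LR.
Posterior odds = 0.718/(1−0.718) = 2.5461. LR = 0.98/0.40 = 2.4500.
Prior odds = 2.5461/2.4500 = 1.0392, so P(S) = 1.0392/(1+1.0392) ≈ 0.51.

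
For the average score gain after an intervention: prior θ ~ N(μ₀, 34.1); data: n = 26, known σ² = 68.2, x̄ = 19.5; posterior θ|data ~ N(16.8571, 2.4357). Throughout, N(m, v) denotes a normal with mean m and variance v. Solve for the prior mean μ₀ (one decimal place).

With known observation variance, the Normal–Normal posterior has precision τ_n = τ₀ + n/σ² and mean μ_n = (τ₀μ₀ + (n/σ²)x̄)/τ_n.
Here τ₀ = 1/34.1 = 0.029326 and τ_data = 26/68.2 = 0.381232, so τ_n = 0.410558.
Rearranging for μ₀: μ₀ = (μ_n·τ_n − τ_data·x̄)/τ₀ = (16.8571·0.410558 − 0.381232·19.5) / 0.029326 = -0.513207/0.029326 ≈ -17.5.

μ₀ = -17.5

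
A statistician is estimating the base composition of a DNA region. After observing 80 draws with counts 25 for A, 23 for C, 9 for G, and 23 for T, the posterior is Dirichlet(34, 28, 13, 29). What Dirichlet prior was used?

For a Dirichlet(α) prior with multinomial counts c, the posterior is Dirichlet(α + c) componentwise.
Subtract each count from the matching posterior parameter: 34−25=9, 28−23=5, 13−9=4, 29−23=6.

Dirichlet(9, 5, 4, 6)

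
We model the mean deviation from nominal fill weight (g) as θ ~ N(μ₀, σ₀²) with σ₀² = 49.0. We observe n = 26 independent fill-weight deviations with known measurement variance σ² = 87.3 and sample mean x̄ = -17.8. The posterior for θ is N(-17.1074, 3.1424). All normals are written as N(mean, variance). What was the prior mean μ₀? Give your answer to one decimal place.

μ₀ = -7.0

With known observation variance, the Normal–Normal posterior has precision τ_n = τ₀ + n/σ² and mean μ_n = (τ₀μ₀ + (n/σ²)x̄)/τ_n.
Here τ₀ = 1/49.0 = 0.020408 and τ_data = 26/87.3 = 0.297824, so τ_n = 0.318232.
Rearranging for μ₀: μ₀ = (μ_n·τ_n − τ_data·x̄)/τ₀ = (-17.1074·0.318232 − 0.297824·-17.8) / 0.020408 = -0.142855/0.020408 ≈ -7.0.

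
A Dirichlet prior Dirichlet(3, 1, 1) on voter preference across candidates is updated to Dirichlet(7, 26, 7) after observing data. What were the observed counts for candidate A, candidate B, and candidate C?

For a Dirichlet(α) prior with multinomial counts c, the posterior is Dirichlet(α + c) componentwise.
Counts are posterior − prior componentwise: 7−3=4, 26−1=25, 7−1=6.

counts (4, 25, 6)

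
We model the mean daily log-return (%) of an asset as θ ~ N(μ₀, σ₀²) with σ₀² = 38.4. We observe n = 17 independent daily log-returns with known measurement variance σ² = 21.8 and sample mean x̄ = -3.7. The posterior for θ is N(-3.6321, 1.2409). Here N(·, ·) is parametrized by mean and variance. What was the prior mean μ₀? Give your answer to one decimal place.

With known observation variance, the Normal–Normal posterior has precision τ_n = τ₀ + n/σ² and mean μ_n = (τ₀μ₀ + (n/σ²)x̄)/τ_n.
Here τ₀ = 1/38.4 = 0.026042 and τ_data = 17/21.8 = 0.779817, so τ_n = 0.805859.
Rearranging for μ₀: μ₀ = (μ_n·τ_n − τ_data·x̄)/τ₀ = (-3.6321·0.805859 − 0.779817·-3.7) / 0.026042 = -0.041638/0.026042 ≈ -1.6.

μ₀ = -1.6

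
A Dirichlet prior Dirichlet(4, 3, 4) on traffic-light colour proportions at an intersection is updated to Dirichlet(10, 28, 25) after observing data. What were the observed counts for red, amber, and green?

For a Dirichlet(α) prior with multinomial counts c, the posterior is Dirichlet(α + c) componentwise.
Counts are posterior − prior componentwise: 10−4=6, 28−3=25, 25−4=21.

counts (6, 25, 21)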